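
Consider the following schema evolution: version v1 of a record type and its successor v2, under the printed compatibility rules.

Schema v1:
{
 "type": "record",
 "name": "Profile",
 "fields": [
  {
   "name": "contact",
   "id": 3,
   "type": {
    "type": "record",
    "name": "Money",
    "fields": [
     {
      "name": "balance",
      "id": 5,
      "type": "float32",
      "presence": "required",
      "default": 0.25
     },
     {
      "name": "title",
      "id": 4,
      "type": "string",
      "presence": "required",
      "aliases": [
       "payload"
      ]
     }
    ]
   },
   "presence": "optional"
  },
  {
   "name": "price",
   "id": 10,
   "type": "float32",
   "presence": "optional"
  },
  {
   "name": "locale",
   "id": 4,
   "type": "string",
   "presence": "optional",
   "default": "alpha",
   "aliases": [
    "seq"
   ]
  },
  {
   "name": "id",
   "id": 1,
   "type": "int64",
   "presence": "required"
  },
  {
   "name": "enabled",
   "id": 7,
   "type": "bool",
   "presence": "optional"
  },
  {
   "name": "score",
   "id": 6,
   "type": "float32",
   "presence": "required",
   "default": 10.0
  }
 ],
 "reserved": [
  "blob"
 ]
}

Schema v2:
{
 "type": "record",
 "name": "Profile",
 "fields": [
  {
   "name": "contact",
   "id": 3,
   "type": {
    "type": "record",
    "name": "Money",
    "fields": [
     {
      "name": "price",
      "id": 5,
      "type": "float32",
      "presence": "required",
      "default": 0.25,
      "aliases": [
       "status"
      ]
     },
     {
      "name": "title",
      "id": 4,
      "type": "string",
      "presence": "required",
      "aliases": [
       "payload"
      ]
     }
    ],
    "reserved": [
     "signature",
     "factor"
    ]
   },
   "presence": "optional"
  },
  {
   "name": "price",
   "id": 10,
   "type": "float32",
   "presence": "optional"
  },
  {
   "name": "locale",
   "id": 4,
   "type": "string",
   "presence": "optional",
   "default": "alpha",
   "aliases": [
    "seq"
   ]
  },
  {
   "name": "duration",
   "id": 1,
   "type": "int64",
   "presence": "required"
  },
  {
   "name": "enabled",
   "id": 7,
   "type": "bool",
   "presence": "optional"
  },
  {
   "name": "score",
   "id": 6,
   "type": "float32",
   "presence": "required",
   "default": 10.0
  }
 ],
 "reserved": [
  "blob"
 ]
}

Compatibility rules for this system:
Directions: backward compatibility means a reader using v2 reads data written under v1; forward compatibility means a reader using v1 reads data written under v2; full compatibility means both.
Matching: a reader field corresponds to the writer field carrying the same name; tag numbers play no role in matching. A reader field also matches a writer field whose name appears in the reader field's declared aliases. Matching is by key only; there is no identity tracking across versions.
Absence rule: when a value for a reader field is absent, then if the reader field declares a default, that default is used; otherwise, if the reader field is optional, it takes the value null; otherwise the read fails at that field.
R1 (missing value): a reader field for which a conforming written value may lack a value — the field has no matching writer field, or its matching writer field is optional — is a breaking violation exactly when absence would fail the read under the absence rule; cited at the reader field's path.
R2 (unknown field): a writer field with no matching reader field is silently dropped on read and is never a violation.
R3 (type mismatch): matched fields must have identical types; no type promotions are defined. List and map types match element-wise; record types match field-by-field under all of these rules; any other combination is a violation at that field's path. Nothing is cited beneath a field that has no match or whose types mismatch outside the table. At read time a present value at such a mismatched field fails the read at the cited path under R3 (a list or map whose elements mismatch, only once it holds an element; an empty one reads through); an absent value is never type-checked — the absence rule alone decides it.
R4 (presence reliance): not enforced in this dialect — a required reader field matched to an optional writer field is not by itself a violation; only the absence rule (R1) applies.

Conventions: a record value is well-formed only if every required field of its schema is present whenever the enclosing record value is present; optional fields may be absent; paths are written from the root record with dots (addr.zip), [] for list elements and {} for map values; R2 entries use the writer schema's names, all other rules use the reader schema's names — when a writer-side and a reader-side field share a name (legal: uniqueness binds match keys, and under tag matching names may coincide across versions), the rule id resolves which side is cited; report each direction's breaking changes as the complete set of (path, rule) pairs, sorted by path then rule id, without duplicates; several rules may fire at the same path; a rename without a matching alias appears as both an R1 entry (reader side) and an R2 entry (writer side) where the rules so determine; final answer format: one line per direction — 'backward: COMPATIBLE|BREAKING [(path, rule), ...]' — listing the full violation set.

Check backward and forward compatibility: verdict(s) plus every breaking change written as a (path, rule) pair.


arrows below run writer -> reader for Profile
backward pass over Profile, reader schema v2, writer schema v1:
  Money -> Money, writer optional: contact aligns to contact
  float32 -> float32, writer optional: price aligns to price
  string -> string, writer optional: locale aligns to locale
  duration has no writer counterpart
  bool -> bool, writer optional: enabled aligns to enabled
  float32 -> float32, writer required: score aligns to score
  writer id: unknown to reader
  contact.price has no writer counterpart
  string -> string, writer required: contact.title aligns to contact.title
  writer contact.balance: unknown to reader
  breaking: (duration, R1)
  => backward: BREAKING (1)
forward pass over Profile, reader schema v1, writer schema v2:
  Money -> Money, writer optional: contact aligns to contact
  float32 -> float32, writer optional: price aligns to price
  string -> string, writer optional: locale aligns to locale
  id has no writer counterpart
  bool -> bool, writer optional: enabled aligns to enabled
  float32 -> float32, writer required: score aligns to score
  writer duration: unknown to reader
  contact.balance has no writer counterpart
  string -> string, writer required: contact.title aligns to contact.title
  writer contact.price: unknown to reader
  breaking: (id, R1)
  => forward: BREAKING (1)

backward: BREAKING [(duration, R1)]; forward: BREAKING [(id, R1)]


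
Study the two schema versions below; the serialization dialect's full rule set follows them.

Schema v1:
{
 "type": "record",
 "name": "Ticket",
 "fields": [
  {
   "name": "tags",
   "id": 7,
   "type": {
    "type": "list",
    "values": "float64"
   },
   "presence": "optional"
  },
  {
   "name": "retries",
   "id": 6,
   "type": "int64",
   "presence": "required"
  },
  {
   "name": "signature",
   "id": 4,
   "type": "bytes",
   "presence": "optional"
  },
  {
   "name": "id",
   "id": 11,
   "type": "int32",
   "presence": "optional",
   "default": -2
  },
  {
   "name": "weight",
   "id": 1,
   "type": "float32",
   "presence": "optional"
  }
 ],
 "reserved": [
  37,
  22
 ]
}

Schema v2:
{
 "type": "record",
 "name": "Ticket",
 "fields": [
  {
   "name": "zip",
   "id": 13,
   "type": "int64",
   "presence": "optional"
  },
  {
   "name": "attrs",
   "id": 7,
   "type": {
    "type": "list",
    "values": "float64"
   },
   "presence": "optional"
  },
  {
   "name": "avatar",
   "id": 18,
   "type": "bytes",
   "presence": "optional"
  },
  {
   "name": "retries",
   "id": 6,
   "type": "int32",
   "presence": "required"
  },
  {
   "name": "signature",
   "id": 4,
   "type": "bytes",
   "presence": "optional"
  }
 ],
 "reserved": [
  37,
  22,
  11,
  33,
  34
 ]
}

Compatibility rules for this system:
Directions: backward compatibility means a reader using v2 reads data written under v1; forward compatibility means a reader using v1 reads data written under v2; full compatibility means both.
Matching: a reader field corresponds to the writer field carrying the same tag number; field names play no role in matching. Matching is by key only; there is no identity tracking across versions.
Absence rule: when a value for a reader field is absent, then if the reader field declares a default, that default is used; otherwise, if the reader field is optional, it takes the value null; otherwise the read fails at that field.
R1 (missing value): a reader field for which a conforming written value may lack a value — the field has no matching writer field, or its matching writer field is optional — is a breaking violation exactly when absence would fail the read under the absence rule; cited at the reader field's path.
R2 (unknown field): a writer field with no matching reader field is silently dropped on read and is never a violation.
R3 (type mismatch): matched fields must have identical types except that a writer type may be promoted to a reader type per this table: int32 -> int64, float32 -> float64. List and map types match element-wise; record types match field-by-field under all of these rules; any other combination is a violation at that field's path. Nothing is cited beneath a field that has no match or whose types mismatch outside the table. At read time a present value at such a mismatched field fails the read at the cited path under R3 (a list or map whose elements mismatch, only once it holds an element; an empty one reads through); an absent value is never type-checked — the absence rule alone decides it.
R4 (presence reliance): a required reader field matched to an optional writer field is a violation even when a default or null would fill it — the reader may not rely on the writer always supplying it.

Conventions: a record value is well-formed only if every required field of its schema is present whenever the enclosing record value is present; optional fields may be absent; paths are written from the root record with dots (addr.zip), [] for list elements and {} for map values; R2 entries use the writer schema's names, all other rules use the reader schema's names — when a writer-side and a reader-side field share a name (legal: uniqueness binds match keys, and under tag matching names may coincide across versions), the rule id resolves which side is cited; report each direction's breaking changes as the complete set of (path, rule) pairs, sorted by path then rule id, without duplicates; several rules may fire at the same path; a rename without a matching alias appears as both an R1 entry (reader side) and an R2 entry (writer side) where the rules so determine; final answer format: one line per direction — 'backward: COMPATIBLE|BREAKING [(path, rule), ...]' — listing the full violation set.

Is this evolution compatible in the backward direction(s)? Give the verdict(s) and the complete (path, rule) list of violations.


arrows below run writer -> reader for Ticket
backward for Ticket (reader v2, writer v1):
  no writer field matches reader zip
  attrs <- tags (list<float64> -> list<float64>, writer optional)
  no writer field matches reader avatar
  retries <- retries (int64 -> int32, writer required)
  signature <- signature (bytes -> bytes, writer optional)
  id (writer side), unknown to reader
  weight (writer side), unknown to reader
  violation R3 at retries
  => backward: BREAKING (1)
diffs on Ticket not affecting the asked answer:
  removed field id from record Ticket (its key 11 joins the reserved list) -> no rule fires on it in Ticket's dialect; the asked verdict holds
  added field avatar to record Ticket: optional bytes, tag 18 (in v2 it sits immediately before retries) -> no rule fires on it in Ticket's dialect; the asked verdict holds
  added field zip to record Ticket: optional int64, tag 13 (in v2 it sits immediately before attrs) -> no rule fires on it in Ticket's dialect; the asked verdict holds
  renamed field tags to attrs in record Ticket -> no rule fires on it in Ticket's dialect; the asked verdict holds
  removed field weight from record Ticket -> no rule fires on it in Ticket's dialect; the asked verdict holds

backward: BREAKING [(retries, R3)]


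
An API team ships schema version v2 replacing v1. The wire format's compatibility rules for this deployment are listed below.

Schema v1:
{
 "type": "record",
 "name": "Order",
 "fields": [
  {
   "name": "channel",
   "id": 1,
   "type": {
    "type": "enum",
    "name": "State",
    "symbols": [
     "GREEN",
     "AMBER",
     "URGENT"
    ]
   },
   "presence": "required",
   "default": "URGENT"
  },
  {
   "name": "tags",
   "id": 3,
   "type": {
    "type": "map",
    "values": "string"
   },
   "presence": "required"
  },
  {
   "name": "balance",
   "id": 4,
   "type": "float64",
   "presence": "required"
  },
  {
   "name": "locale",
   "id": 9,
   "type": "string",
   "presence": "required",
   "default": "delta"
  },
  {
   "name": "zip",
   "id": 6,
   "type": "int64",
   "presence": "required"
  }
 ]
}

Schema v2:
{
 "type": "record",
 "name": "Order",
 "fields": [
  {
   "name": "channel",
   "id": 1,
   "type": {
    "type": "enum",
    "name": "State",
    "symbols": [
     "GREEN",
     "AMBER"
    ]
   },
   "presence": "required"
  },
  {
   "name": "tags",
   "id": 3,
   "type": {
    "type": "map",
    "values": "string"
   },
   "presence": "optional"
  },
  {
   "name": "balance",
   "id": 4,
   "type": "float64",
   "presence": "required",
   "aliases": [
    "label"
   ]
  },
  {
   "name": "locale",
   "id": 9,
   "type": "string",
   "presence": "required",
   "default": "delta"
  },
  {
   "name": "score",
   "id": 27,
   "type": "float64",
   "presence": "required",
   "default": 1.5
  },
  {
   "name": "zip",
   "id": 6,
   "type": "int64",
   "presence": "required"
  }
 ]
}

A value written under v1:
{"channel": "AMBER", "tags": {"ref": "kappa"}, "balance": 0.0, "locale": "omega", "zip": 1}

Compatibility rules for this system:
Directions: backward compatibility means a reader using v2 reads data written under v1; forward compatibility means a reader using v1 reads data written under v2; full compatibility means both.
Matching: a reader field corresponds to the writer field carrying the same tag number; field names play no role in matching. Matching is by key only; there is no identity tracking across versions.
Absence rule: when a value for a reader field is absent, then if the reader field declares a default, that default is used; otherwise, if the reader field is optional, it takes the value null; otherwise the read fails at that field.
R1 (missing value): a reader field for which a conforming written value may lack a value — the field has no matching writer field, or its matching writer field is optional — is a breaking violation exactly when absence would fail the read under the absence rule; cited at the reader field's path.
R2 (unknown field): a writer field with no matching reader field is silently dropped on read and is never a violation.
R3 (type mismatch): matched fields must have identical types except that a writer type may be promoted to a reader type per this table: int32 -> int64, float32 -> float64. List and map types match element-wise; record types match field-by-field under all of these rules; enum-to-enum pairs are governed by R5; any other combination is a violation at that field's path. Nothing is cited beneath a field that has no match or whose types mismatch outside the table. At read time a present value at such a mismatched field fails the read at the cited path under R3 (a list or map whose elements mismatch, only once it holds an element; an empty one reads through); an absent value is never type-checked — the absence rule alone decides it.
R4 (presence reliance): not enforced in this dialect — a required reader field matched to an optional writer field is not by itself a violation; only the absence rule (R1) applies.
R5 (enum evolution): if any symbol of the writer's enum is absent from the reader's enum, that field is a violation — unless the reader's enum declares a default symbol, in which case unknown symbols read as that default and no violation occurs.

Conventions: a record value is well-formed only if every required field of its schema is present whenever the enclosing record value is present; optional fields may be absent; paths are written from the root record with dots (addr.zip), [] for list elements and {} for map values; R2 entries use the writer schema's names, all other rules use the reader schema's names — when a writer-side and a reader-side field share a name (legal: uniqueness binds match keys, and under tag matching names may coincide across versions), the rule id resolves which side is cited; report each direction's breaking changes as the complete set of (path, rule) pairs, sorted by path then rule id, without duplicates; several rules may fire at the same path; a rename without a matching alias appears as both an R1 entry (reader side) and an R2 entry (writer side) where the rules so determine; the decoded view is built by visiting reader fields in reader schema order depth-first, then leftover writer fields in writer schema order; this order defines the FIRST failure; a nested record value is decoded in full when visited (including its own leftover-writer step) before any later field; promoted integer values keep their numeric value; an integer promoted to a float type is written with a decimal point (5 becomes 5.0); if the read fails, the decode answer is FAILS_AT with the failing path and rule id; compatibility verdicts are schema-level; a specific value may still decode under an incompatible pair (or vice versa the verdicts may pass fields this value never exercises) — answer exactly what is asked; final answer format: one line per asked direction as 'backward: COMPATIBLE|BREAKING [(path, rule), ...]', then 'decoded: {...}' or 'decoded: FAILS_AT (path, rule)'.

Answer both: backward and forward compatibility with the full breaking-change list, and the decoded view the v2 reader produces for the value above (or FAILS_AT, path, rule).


backward: BREAKING [(channel, R5)]; forward: BREAKING [(tags, R1)]; decoded: {"channel": "AMBER", "tags": {"ref": "kappa"}, "balance": 0.0, "locale": "omega", "score": 1.5, "zip": 1}

the writer's type comes first in each Order pair
backward on Order — v2 reading data written by v1:
  channel <- channel (State -> State, writer required)
  tags <- tags (map<string, string> -> map<string, string>, writer required)
  balance <- balance (float64 -> float64, writer required)
  locale <- locale (string -> string, writer required)
  no writer field matches reader score
  zip <- zip (int64 -> int64, writer required)
  rule R5 violated at channel
  => 1 violation(s): backward is BREAKING for Order
forward on Order — v1 reading data written by v2:
  channel <- channel (State -> State, writer required)
  tags <- tags (map<string, string> -> map<string, string>, writer optional)
  balance <- balance (float64 -> float64, writer required)
  locale <- locale (string -> string, writer required)
  zip <- zip (int64 -> int64, writer required)
  writer score: unknown to reader
  rule R1 violated at tags
  => 1 violation(s): forward is BREAKING for Order
decoding the Order value with the v2 reader:
  channel := "AMBER"
  tags := {"ref": "kappa"}
  balance := 0.0
  locale := "omega"
  score := 1.5 (no value, default fills)
  zip := 1
  => decoded: {"channel": "AMBER", "tags": {"ref": "kappa"}, "balance": 0.0, "locale": "omega", "score": 1.5, "zip": 1}


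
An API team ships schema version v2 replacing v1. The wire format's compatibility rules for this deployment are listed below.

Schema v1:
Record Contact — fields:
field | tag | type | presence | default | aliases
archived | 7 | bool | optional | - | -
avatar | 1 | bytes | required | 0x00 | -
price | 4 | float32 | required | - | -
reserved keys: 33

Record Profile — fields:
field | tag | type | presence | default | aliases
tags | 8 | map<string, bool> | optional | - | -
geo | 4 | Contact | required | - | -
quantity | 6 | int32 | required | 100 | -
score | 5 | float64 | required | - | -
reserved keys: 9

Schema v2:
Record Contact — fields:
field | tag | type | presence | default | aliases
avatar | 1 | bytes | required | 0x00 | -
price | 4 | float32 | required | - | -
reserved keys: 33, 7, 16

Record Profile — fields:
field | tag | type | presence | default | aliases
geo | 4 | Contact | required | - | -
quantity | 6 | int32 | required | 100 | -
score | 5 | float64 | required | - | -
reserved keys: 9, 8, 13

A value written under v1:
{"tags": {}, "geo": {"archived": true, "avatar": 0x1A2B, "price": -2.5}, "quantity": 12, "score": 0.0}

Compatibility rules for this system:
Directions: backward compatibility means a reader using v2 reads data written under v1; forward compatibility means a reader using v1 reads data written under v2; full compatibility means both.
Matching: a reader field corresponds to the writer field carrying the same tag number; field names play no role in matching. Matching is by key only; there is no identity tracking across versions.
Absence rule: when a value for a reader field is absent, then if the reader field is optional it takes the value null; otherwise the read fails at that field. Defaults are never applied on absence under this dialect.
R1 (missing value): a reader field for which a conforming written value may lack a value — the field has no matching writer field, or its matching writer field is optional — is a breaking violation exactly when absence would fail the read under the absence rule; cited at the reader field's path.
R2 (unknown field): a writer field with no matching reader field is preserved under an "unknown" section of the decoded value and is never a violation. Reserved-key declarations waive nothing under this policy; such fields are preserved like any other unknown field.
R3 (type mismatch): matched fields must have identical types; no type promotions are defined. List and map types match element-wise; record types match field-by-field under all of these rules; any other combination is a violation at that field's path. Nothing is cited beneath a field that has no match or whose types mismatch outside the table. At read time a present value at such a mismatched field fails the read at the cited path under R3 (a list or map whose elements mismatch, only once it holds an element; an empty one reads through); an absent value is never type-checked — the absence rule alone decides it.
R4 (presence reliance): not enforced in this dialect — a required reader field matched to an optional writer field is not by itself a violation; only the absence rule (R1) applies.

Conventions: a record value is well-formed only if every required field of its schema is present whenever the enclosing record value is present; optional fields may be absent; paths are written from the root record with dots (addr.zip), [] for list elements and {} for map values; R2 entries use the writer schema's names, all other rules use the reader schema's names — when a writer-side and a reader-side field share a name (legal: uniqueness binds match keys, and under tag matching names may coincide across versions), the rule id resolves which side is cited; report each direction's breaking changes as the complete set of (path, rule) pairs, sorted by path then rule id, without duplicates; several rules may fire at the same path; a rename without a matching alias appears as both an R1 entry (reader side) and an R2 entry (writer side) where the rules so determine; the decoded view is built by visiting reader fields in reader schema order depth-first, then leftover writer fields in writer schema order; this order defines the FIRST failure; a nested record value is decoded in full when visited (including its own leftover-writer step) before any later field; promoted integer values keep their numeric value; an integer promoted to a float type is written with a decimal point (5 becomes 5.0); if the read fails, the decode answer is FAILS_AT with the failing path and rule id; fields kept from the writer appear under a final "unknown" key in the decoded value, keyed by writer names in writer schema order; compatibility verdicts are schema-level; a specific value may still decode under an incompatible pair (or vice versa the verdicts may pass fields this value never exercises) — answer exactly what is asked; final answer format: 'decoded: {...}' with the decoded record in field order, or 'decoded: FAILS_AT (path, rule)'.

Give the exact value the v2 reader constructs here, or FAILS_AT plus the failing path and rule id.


decoded: {"geo": {"avatar": 0x1A2B, "price": -2.5, "unknown": {"archived": true}}, "quantity": 12, "score": 0.0, "unknown": {"tags": {}}}

the writer's type comes first in each Profile pair
decoding the Profile value with the v2 reader:
  geo.avatar := 0x1A2B
  geo.price := -2.5
  writer geo.archived: kept under "unknown"
  quantity := 12
  score := 0.0
  writer tags: kept under "unknown"
  => decoded: {"geo": {"avatar": 0x1A2B, "price": -2.5, "unknown": {"archived": true}}, "quantity": 12, "score": 0.0, "unknown": {"tags": {}}}


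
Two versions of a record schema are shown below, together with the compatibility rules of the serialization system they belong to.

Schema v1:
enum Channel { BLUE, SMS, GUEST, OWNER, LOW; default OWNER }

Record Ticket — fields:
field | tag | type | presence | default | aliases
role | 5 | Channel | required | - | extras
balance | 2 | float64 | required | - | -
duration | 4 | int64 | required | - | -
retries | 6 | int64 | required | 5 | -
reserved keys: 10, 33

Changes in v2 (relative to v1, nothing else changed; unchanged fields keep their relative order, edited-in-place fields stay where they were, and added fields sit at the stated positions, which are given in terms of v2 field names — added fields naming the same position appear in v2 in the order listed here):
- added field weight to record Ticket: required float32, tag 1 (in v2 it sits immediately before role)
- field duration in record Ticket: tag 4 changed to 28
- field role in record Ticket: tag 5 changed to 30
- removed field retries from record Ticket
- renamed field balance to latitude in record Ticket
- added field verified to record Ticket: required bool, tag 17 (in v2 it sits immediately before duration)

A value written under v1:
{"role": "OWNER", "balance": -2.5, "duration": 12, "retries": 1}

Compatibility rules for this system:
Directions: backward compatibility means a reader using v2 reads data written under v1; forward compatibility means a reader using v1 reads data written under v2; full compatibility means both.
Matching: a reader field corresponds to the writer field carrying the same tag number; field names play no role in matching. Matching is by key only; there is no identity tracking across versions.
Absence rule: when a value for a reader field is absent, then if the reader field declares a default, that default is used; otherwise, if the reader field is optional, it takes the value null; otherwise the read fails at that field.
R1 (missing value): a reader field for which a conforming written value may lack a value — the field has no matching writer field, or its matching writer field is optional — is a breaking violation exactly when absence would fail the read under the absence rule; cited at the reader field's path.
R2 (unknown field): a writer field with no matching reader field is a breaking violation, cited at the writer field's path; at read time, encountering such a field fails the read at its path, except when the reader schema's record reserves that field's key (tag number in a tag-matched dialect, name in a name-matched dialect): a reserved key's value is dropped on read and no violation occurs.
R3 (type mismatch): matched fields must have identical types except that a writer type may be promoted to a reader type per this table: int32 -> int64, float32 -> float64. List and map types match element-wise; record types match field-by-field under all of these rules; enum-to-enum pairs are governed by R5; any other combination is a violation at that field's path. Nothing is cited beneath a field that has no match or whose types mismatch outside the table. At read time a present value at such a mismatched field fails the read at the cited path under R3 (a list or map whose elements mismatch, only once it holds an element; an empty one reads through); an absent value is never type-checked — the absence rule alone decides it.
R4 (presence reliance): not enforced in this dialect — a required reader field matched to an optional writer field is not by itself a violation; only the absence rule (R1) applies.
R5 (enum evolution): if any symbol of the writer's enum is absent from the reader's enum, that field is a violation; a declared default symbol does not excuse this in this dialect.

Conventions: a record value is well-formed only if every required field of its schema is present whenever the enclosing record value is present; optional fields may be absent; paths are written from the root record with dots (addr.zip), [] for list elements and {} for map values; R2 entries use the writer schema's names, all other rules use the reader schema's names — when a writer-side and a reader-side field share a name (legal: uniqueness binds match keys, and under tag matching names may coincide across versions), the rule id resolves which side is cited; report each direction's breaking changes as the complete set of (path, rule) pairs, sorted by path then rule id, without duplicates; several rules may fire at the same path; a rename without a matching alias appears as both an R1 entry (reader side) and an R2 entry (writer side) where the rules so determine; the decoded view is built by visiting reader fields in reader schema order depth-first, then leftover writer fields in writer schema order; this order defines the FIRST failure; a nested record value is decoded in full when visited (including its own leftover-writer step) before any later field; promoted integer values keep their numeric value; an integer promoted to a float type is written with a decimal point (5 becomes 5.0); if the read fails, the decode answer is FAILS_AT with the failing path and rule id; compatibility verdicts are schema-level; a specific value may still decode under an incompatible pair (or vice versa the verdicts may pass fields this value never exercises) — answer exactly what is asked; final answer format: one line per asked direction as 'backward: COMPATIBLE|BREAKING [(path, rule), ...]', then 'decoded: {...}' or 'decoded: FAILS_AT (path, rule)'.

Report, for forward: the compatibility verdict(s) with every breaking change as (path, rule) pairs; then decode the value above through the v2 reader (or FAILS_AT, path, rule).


forward: BREAKING [(duration, R1), (duration, R2), (role, R1), (role, R2), (verified, R2), (weight, R2)]; decoded: FAILS_AT (weight, R1)

arrows below run writer -> reader for Ticket
checking forward for Ticket: reader v1 against writer v2:
  role has no writer counterpart
  float64 -> float64, writer required: balance aligns to latitude
  duration has no writer counterpart
  retries has no writer counterpart
  writer weight: unknown to reader
  writer role: unknown to reader
  writer verified: unknown to reader
  writer duration: unknown to reader
  R1 fires at duration
  R2 fires at duration
  R1 fires at role
  R2 fires at role
  R2 fires at verified
  R2 fires at weight
  => forward verdict for Ticket: BREAKING, 6 violation(s)
migrating the Ticket value to v2:
  read fails at weight under R1 (no fill)
  => FAILS_AT (weight, R1)
remaining Ticket differences; none change what is asked:
  removed field retries from record Ticket -> affects backward compatibility only, which is not asked
  renamed field balance to latitude in record Ticket -> fires no rule on Ticket, leaving the asked answer as it is


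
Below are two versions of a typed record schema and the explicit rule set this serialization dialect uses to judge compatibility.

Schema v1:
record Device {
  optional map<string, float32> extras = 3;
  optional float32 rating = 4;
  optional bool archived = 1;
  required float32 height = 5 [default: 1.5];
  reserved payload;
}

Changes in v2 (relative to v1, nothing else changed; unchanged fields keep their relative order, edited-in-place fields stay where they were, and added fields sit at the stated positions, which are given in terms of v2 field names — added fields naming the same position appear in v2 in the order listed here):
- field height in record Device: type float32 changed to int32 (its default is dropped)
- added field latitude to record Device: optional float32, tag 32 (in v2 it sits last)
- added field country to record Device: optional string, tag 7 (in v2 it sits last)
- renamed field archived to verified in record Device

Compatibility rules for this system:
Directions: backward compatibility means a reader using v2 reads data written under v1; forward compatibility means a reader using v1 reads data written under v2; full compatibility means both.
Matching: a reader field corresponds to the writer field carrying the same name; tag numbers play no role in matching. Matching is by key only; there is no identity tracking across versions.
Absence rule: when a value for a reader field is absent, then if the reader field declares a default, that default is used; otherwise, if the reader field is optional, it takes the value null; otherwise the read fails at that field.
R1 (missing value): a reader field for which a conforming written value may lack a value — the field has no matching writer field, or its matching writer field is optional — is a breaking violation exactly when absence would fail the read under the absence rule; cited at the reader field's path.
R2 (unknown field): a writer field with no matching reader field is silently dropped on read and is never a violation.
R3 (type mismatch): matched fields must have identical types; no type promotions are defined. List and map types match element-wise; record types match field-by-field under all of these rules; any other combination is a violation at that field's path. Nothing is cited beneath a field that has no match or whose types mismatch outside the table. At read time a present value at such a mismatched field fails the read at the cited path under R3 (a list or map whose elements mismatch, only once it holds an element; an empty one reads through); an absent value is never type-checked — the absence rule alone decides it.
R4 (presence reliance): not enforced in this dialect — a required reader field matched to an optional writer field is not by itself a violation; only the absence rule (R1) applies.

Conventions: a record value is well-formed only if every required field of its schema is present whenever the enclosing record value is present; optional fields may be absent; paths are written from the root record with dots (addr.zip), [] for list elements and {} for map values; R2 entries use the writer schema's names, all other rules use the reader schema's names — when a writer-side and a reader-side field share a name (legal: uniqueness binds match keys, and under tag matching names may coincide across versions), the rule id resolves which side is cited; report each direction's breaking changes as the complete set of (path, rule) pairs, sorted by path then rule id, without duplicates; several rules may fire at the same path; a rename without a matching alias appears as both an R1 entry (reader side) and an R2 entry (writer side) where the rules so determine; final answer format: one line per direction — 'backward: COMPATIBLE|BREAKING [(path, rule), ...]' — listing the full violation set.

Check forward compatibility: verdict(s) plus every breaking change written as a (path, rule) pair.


forward: BREAKING [(height, R3)]

the writer's type comes first in each Device pair
checking forward for Device: reader v1 against writer v2:
  extras: paired with writer extras (map<string, float32> -> map<string, float32>; writer optional)
  rating: paired with writer rating (float32 -> float32; writer optional)
  archived: no writer match
  height: paired with writer height (int32 -> float32; writer required)
  verified (writer side), unknown to reader
  latitude (writer side), unknown to reader
  country (writer side), unknown to reader
  breaking: (height, R3)
  => 1 violation(s): forward is BREAKING for Device
remaining Device differences; none change what is asked:
  added field country to record Device: optional string, tag 7 (in v2 it sits last) -> triggers nothing under Device's printed rules — same verdict
  added field latitude to record Device: optional float32, tag 32 (in v2 it sits last) -> triggers nothing under Device's printed rules — same verdict
  renamed field archived to verified in record Device -> triggers nothing under Device's printed rules — same verdict


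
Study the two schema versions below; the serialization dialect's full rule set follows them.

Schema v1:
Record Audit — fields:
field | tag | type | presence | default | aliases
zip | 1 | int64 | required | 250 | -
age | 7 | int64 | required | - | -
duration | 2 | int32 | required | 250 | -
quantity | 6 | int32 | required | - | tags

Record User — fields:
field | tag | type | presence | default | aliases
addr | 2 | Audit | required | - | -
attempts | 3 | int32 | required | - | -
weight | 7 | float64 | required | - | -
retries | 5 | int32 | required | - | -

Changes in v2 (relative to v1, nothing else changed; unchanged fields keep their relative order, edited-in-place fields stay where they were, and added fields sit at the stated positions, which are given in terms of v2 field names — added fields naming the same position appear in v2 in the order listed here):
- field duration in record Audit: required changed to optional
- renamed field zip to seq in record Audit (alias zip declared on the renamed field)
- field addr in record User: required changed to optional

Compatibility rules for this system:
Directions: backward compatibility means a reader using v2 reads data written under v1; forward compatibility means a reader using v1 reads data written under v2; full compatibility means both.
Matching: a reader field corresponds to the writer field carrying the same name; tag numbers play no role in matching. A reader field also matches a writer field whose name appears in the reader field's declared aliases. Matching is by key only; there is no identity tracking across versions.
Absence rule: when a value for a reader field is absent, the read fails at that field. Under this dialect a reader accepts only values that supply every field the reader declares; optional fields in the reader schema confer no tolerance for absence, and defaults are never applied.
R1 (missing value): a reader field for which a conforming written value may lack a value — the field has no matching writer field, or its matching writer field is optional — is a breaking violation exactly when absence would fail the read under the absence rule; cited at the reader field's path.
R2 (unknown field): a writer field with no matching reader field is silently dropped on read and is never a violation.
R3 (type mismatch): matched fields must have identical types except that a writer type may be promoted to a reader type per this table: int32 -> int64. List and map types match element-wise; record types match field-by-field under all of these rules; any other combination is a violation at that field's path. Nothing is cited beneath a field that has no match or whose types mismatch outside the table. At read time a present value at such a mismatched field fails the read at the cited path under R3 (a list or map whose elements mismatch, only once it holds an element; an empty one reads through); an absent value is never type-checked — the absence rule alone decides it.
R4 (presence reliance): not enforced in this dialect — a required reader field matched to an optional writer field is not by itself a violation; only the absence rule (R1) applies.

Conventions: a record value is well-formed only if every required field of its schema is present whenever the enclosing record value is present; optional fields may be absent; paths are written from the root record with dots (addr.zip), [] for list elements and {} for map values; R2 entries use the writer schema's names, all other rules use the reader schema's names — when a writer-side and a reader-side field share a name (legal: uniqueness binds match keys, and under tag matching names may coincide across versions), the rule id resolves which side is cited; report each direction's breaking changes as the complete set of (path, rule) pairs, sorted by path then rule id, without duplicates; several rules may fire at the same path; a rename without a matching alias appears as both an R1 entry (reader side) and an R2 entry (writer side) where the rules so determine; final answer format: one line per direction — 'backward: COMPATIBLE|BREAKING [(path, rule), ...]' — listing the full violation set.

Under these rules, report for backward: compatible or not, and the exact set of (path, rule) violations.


backward: COMPATIBLE []

the writer's type comes first in each User pair
checking backward for User: reader v2 against writer v1:
  Audit -> Audit, writer required: addr aligns to addr
  int32 -> int32, writer required: attempts aligns to attempts
  float64 -> float64, writer required: weight aligns to weight
  int32 -> int32, writer required: retries aligns to retries
  int64 -> int64, writer required: addr.seq aligns to addr.zip
  int64 -> int64, writer required: addr.age aligns to addr.age
  int32 -> int32, writer required: addr.duration aligns to addr.duration
  int32 -> int32, writer required: addr.quantity aligns to addr.quantity
  => backward verdict for User: COMPATIBLE, no violations
ruling out the remaining User differences:
  field duration in record Audit: required changed to optional -> affects forward compatibility only, which is not asked
  renamed field zip to seq in record Audit (alias zip declared on the renamed field) -> affects forward compatibility only, which is not asked
  field addr in record User: required changed to optional -> affects forward compatibility only, which is not asked
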